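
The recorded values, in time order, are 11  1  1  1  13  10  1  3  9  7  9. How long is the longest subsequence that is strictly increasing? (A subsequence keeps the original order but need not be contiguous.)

Track the smallest tail for each achievable length (strict):
11 → extends → [11]
1 → replaces 11 → [1]
1 → already a tail → [1]
1 → already a tail → [1]
13 → extends → [1, 13]
10 → replaces 13 → [1, 10]
1 → already a tail → [1, 10]
3 → replaces 10 → [1, 3]
9 → extends → [1, 3, 9]
7 → replaces 9 → [1, 3, 7]
9 → extends → [1, 3, 7, 9]
Four tails, so the longest strictly increasing subsequence has length 4 (e.g. 1, 3, 7, 9).

4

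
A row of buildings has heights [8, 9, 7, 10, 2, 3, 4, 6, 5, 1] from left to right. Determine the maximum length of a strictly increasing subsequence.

4

Let dp[i] be the length of the longest such subsequence ending at index i:
i:      1  2  3  4  5  6  7  8  9 10
a[i]:   8  9  7 10  2  3  4  6  5  1
dp:     1  2  1  3  1  2  3  4  4  1
Maximum dp value is 4.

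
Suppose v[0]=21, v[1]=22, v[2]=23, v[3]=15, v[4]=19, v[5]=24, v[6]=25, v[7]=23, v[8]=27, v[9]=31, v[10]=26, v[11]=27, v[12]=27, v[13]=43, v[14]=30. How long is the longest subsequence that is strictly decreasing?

2

Negate each value so 'decreasing' becomes 'increasing', then run patience tails on the negated sequence:
-21 → extends → [-21]
-22 → replaces -21 → [-22]
-23 → replaces -22 → [-23]
-15 → extends → [-23, -15]
-19 → replaces -15 → [-23, -19]
-24 → replaces -23 → [-24, -19]
-25 → replaces -24 → [-25, -19]
-23 → replaces -19 → [-25, -23]
-27 → replaces -25 → [-27, -23]
-31 → replaces -27 → [-31, -23]
-26 → replaces -23 → [-31, -26]
-27 → replaces -26 → [-31, -27]
-27 → already a tail → [-31, -27]
-43 → replaces -31 → [-43, -27]
-30 → replaces -27 → [-43, -30]
Two tails, so the longest strictly decreasing subsequence of the original has length 2.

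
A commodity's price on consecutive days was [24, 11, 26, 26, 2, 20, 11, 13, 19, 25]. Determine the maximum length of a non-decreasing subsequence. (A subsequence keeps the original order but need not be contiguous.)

5

Track the smallest tail for each achievable length (allowing ties):
24 → extends → [24]
11 → replaces 24 → [11]
26 → extends → [11, 26]
26 → extends → [11, 26, 26]
2 → replaces 11 → [2, 26, 26]
20 → replaces 26 → [2, 20, 26]
11 → replaces 20 → [2, 11, 26]
13 → replaces 26 → [2, 11, 13]
19 → extends → [2, 11, 13, 19]
25 → extends → [2, 11, 13, 19, 25]
Five tails, so the longest non-decreasing subsequence has length 5 (e.g. 11, 11, 13, 19, 25).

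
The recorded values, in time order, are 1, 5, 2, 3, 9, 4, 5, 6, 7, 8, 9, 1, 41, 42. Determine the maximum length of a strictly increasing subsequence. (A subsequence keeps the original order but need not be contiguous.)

11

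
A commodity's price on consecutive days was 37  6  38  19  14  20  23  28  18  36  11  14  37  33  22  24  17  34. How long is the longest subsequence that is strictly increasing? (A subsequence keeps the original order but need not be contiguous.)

Track the smallest tail for each achievable length (strict):
37 → extends → [37]
6 → replaces 37 → [6]
38 → extends → [6, 38]
19 → replaces 38 → [6, 19]
14 → replaces 19 → [6, 14]
20 → extends → [6, 14, 20]
23 → extends → [6, 14, 20, 23]
28 → extends → [6, 14, 20, 23, 28]
18 → replaces 20 → [6, 14, 18, 23, 28]
36 → extends → [6, 14, 18, 23, 28, 36]
11 → replaces 14 → [6, 11, 18, 23, 28, 36]
14 → replaces 18 → [6, 11, 14, 23, 28, 36]
37 → extends → [6, 11, 14, 23, 28, 36, 37]
33 → replaces 36 → [6, 11, 14, 23, 28, 33, 37]
22 → replaces 23 → [6, 11, 14, 22, 28, 33, 37]
24 → replaces 28 → [6, 11, 14, 22, 24, 33, 37]
17 → replaces 22 → [6, 11, 14, 17, 24, 33, 37]
34 → replaces 37 → [6, 11, 14, 17, 24, 33, 34]
Seven tails, so the longest strictly increasing subsequence has length 7 (e.g. 6, 19, 20, 23, 28, 36, 37).

7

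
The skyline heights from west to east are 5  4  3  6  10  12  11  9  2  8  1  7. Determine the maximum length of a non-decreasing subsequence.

4

Let dp[i] be the length of the longest such subsequence ending at index i:
i:      1  2  3  4  5  6  7  8  9 10 11 12
a[i]:   5  4  3  6 10 12 11  9  2  8  1  7
dp:     1  1  1  2  3  4  4  3  1  3  1  3
Maximum dp value is 4.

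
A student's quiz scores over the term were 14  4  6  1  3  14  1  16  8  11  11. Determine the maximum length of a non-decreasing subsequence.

Let dp[i] be the length of the longest such subsequence ending at index i:
i:      1  2  3  4  5  6  7  8  9 10 11
a[i]:  14  4  6  1  3 14  1 16  8 11 11
dp:     1  1  2  1  2  3  2  4  3  4  5
Maximum dp value is 5.

5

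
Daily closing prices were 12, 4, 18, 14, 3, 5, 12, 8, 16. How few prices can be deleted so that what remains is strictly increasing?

Fewest deletions = n − (longest strictly increasing subsequence).
Patience tails:
12 → extends → [12]
4 → replaces 12 → [4]
18 → extends → [4, 18]
14 → replaces 18 → [4, 14]
3 → replaces 4 → [3, 14]
5 → replaces 14 → [3, 5]
12 → extends → [3, 5, 12]
8 → replaces 12 → [3, 5, 8]
16 → extends → [3, 5, 8, 16]
Longest strictly increasing subsequence has length 4, so deletions = 9 − 4 = 5.

5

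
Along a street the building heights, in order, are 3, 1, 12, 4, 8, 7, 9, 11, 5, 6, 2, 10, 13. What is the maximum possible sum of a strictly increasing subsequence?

Let S[i] be the best sum of a strictly increasing subsequence ending at i:
i:      1  2  3  4  5  6  7  8  9 10 11 12 13
a[i]:   3  1 12  4  8  7  9 11  5  6  2 10 13
S:      3  1 15  7 15 14 24 35 12 18  3 34 48
Maximum is 48 (e.g. 3 + 4 + 8 + 9 + 11 + 13).

48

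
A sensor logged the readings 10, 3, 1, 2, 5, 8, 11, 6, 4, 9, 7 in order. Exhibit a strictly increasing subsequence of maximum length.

Patience tails give the LIS length; then backtrack through the dp parents:
10 → extends → [10]
3 → replaces 10 → [3]
1 → replaces 3 → [1]
2 → extends → [1, 2]
5 → extends → [1, 2, 5]
8 → extends → [1, 2, 5, 8]
11 → extends → [1, 2, 5, 8, 11]
6 → replaces 8 → [1, 2, 5, 6, 11]
4 → replaces 5 → [1, 2, 4, 6, 11]
9 → replaces 11 → [1, 2, 4, 6, 9]
7 → replaces 9 → [1, 2, 4, 6, 7]
Length 5; one witness is 1, 2, 5, 8, 11.

1, 2, 5, 8, 11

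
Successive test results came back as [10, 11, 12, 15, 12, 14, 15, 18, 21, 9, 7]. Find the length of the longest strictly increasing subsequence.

Track the smallest tail for each achievable length (strict):
10 → extends → [10]
11 → extends → [10, 11]
12 → extends → [10, 11, 12]
15 → extends → [10, 11, 12, 15]
12 → already a tail → [10, 11, 12, 15]
14 → replaces 15 → [10, 11, 12, 14]
15 → extends → [10, 11, 12, 14, 15]
18 → extends → [10, 11, 12, 14, 15, 18]
21 → extends → [10, 11, 12, 14, 15, 18, 21]
9 → replaces 10 → [9, 11, 12, 14, 15, 18, 21]
7 → replaces 9 → [7, 11, 12, 14, 15, 18, 21]
Seven tails, so the longest strictly increasing subsequence has length 7 (e.g. 10, 11, 12, 14, 15, 18, 21).

7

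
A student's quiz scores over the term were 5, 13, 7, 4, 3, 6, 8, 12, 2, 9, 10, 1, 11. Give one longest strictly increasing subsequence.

5, 7, 8, 9, 10, 11

Patience tails give the LIS length; then backtrack through the dp parents:
5 → extends → [5]
13 → extends → [5, 13]
7 → replaces 13 → [5, 7]
4 → replaces 5 → [4, 7]
3 → replaces 4 → [3, 7]
6 → replaces 7 → [3, 6]
8 → extends → [3, 6, 8]
12 → extends → [3, 6, 8, 12]
2 → replaces 3 → [2, 6, 8, 12]
9 → replaces 12 → [2, 6, 8, 9]
10 → extends → [2, 6, 8, 9, 10]
1 → replaces 2 → [1, 6, 8, 9, 10]
11 → extends → [1, 6, 8, 9, 10, 11]
Length 6; one witness is 5, 7, 8, 9, 10, 11.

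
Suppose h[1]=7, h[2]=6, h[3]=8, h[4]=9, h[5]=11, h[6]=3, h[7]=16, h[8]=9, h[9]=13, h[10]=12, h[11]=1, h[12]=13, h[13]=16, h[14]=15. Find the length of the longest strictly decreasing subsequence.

4

Let dp[i] be the longest strictly decreasing subsequence ending at i:
i:      1  2  3  4  5  6  7  8  9 10 11 12 13 14
h[i]:   7  6  8  9 11  3 16  9 13 12  1 13 16 15
dp:     1  2  1  1  1  3  1  2  2  3  4  2  1  2
Maximum is 4.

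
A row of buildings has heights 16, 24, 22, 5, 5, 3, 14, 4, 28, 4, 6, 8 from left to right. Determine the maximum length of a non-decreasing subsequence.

5

Let dp[i] be the length of the longest such subsequence ending at index i:
i:      1  2  3  4  5  6  7  8  9 10 11 12
a[i]:  16 24 22  5  5  3 14  4 28  4  6  8
dp:     1  2  2  1  2  1  3  2  4  3  4  5
Maximum dp value is 5.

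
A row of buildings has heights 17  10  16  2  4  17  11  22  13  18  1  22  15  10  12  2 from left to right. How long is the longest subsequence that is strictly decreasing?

Let dp[i] be the longest strictly decreasing subsequence ending at i:
i:      1  2  3  4  5  6  7  8  9 10 11 12 13 14 15 16
a[i]:  17 10 16  2  4 17 11 22 13 18  1 22 15 10 12  2
dp:     1  2  2  3  3  1  3  1  3  2  4  1  3  4  4  5
Maximum is 5.

5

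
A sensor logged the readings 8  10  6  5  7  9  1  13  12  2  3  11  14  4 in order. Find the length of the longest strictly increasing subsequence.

5

Let dp[i] be the length of the longest such subsequence ending at index i:
i:      1  2  3  4  5  6  7  8  9 10 11 12 13 14
a[i]:   8 10  6  5  7  9  1 13 12  2  3 11 14  4
dp:     1  2  1  1  2  3  1  4  4  2  3  4  5  4
Maximum dp value is 5.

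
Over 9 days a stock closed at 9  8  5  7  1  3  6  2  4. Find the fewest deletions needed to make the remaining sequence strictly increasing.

Fewest deletions = n − (longest strictly increasing subsequence).
i:     1 2 3 4 5 6 7 8 9
a[i]:  9 8 5 7 1 3 6 2 4
dp:    1 1 1 2 1 2 3 2 3
max dp = 3, so deletions = 9 − 3 = 6.

6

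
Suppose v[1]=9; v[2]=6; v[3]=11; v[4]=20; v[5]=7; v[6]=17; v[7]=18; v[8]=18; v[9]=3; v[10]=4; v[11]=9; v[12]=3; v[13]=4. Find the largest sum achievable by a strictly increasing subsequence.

Let S[i] be the best sum of a strictly increasing subsequence ending at i:
i:      1  2  3  4  5  6  7  8  9 10 11 12 13
v[i]:   9  6 11 20  7 17 18 18  3  4  9  3  4
S:      9  6 20 40 13 37 55 55  3  7 22  3  7
Maximum is 55 (e.g. 9 + 11 + 17 + 18).

55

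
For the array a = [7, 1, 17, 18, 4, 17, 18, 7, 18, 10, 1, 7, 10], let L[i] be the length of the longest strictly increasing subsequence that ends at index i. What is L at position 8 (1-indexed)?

dp[i] = 1 + max{dp[j] : j<i, a[j]<a[i]} (or 1 if no such j):
i:      1  2  3  4  5  6  7  8  9 10 11 12 13
a[i]:   7  1 17 18  4 17 18  7 18 10  1  7 10
dp:     1  1  2  3  2  3  4  3  4  4  1  3  4
At index 8 the value is 3.

3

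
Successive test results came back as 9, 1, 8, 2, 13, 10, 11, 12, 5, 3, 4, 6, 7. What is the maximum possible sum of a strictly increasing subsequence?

42

Let S[i] be the best sum of a strictly increasing subsequence ending at i:
i:      1  2  3  4  5  6  7  8  9 10 11 12 13
a[i]:   9  1  8  2 13 10 11 12  5  3  4  6  7
S:      9  1  9  3 22 19 30 42  8  6 10 16 23
Maximum is 42 (e.g. 1 + 8 + 10 + 11 + 12).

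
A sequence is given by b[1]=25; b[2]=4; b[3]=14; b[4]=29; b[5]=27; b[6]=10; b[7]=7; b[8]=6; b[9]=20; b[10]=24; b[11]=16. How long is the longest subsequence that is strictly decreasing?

Negate each value so 'decreasing' becomes 'increasing', then run patience tails on the negated sequence:
-25 → extends → [-25]
-4 → extends → [-25, -4]
-14 → replaces -4 → [-25, -14]
-29 → replaces -25 → [-29, -14]
-27 → replaces -14 → [-29, -27]
-10 → extends → [-29, -27, -10]
-7 → extends → [-29, -27, -10, -7]
-6 → extends → [-29, -27, -10, -7, -6]
-20 → replaces -10 → [-29, -27, -20, -7, -6]
-24 → replaces -20 → [-29, -27, -24, -7, -6]
-16 → replaces -7 → [-29, -27, -24, -16, -6]
Five tails, so the longest strictly decreasing subsequence of the original has length 5.

5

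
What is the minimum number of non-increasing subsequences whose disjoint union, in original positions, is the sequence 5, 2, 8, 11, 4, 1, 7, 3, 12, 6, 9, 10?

The minimum number of non-increasing subsequences covering a sequence equals the length of its longest strictly increasing subsequence.
LIS length is 5 (e.g. 2, 4, 7, 9, 10), so 5 piles are needed.

5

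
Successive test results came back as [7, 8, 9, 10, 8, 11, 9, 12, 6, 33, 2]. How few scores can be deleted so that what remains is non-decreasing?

Fewest deletions = n − (longest non-decreasing subsequence).
i:      1  2  3  4  5  6  7  8  9 10 11
a[i]:   7  8  9 10  8 11  9 12  6 33  2
dp:     1  2  3  4  3  5  4  6  1  7  1
max dp = 7, so deletions = 11 − 7 = 4.

4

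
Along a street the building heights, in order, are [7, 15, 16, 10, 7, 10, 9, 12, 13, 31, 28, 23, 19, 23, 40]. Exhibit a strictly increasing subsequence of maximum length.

Patience tails give the LIS length; then backtrack through the dp parents:
7 → extends → [7]
15 → extends → [7, 15]
16 → extends → [7, 15, 16]
10 → replaces 15 → [7, 10, 16]
7 → already a tail → [7, 10, 16]
10 → already a tail → [7, 10, 16]
9 → replaces 10 → [7, 9, 16]
12 → replaces 16 → [7, 9, 12]
13 → extends → [7, 9, 12, 13]
31 → extends → [7, 9, 12, 13, 31]
28 → replaces 31 → [7, 9, 12, 13, 28]
23 → replaces 28 → [7, 9, 12, 13, 23]
19 → replaces 23 → [7, 9, 12, 13, 19]
23 → extends → [7, 9, 12, 13, 19, 23]
40 → extends → [7, 9, 12, 13, 19, 23, 40]
Length 7; one witness is 7, 10, 12, 13, 19, 23, 40.

7, 10, 12, 13, 19, 23, 40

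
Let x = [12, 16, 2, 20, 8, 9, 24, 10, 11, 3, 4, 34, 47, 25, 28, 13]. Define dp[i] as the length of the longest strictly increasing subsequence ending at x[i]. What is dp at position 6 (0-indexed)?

dp[i] = 1 + max{dp[j] : j<i, x[j]<x[i]} (or 1 if no such j):
i:      0  1  2  3  4  5  6  7  8  9 10 11 12 13 14 15
x[i]:  12 16  2 20  8  9 24 10 11  3  4 34 47 25 28 13
dp:     1  2  1  3  2  3  4  4  5  2  3  6  7  6  7  6
At index 6 the value is 4.

4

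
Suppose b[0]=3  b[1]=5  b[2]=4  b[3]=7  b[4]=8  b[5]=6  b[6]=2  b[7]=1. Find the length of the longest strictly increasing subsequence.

4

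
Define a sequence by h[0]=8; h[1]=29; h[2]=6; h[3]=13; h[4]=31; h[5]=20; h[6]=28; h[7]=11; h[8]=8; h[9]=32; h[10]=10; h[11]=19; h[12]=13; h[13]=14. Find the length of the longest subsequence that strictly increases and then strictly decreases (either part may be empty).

inc[i] = longest strictly increasing subsequence ending at i; dec[i] = longest strictly decreasing subsequence starting at i:
i:      0  1  2  3  4  5  6  7  8  9 10 11 12 13
h[i]:   8 29  6 13 31 20 28 11  8 32 10 19 13 14
inc:    1  2  1  2  3  3  4  2  2  5  3  4  4  5
dec:    2  4  1  3  4  3  3  2  1  3  1  2  1  1
Best peak at i=9 (value 32): inc=5, dec=3, length 5+3−1 = 7.

7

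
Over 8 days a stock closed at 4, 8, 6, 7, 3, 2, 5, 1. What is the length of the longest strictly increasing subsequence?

3

Let dp[i] be the length of the longest such subsequence ending at index i:
i:     1 2 3 4 5 6 7 8
a[i]:  4 8 6 7 3 2 5 1
dp:    1 2 2 3 1 1 2 1
Maximum dp value is 3.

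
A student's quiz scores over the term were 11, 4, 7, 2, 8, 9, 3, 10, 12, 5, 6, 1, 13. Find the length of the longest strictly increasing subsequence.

7

Track the smallest tail for each achievable length (strict):
11 → extends → [11]
4 → replaces 11 → [4]
7 → extends → [4, 7]
2 → replaces 4 → [2, 7]
8 → extends → [2, 7, 8]
9 → extends → [2, 7, 8, 9]
3 → replaces 7 → [2, 3, 8, 9]
10 → extends → [2, 3, 8, 9, 10]
12 → extends → [2, 3, 8, 9, 10, 12]
5 → replaces 8 → [2, 3, 5, 9, 10, 12]
6 → replaces 9 → [2, 3, 5, 6, 10, 12]
1 → replaces 2 → [1, 3, 5, 6, 10, 12]
13 → extends → [1, 3, 5, 6, 10, 12, 13]
Seven tails, so the longest strictly increasing subsequence has length 7 (e.g. 4, 7, 8, 9, 10, 12, 13).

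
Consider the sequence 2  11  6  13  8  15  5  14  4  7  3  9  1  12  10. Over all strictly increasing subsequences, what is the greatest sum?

41

Let S[i] be the best sum of a strictly increasing subsequence ending at i:
i:      1  2  3  4  5  6  7  8  9 10 11 12 13 14 15
a[i]:   2 11  6 13  8 15  5 14  4  7  3  9  1 12 10
S:      2 13  8 26 16 41  7 40  6 15  5 25  1 37 35
Maximum is 41 (e.g. 2 + 11 + 13 + 15).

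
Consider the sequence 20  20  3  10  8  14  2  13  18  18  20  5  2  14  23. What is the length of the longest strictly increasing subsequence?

6

Let dp[i] be the length of the longest such subsequence ending at index i:
i:      1  2  3  4  5  6  7  8  9 10 11 12 13 14 15
a[i]:  20 20  3 10  8 14  2 13 18 18 20  5  2 14 23
dp:     1  1  1  2  2  3  1  3  4  4  5  2  1  4  6
Maximum dp value is 6.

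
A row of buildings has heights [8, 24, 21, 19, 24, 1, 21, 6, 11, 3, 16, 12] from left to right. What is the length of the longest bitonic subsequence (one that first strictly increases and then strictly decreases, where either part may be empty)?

inc[i] = longest strictly increasing subsequence ending at i; dec[i] = longest strictly decreasing subsequence starting at i:
i:      1  2  3  4  5  6  7  8  9 10 11 12
a[i]:   8 24 21 19 24  1 21  6 11  3 16 12
inc:    1  2  2  2  3  1  3  2  3  2  4  4
dec:    3  5  4  3  4  1  3  2  2  1  2  1
Best peak at i=2 (value 24): inc=2, dec=5, length 2+5−1 = 6.

6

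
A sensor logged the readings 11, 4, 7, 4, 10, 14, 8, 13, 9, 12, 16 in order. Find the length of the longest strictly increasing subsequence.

Let dp[i] be the length of the longest such subsequence ending at index i:
i:      1  2  3  4  5  6  7  8  9 10 11
a[i]:  11  4  7  4 10 14  8 13  9 12 16
dp:     1  1  2  1  3  4  3  4  4  5  6
Maximum dp value is 6.

6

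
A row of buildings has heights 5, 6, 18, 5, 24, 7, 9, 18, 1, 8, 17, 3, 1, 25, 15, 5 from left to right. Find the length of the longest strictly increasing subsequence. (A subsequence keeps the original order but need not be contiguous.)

6

Track the smallest tail for each achievable length (strict):
5 → extends → [5]
6 → extends → [5, 6]
18 → extends → [5, 6, 18]
5 → already a tail → [5, 6, 18]
24 → extends → [5, 6, 18, 24]
7 → replaces 18 → [5, 6, 7, 24]
9 → replaces 24 → [5, 6, 7, 9]
18 → extends → [5, 6, 7, 9, 18]
1 → replaces 5 → [1, 6, 7, 9, 18]
8 → replaces 9 → [1, 6, 7, 8, 18]
17 → replaces 18 → [1, 6, 7, 8, 17]
3 → replaces 6 → [1, 3, 7, 8, 17]
1 → already a tail → [1, 3, 7, 8, 17]
25 → extends → [1, 3, 7, 8, 17, 25]
15 → replaces 17 → [1, 3, 7, 8, 15, 25]
5 → replaces 7 → [1, 3, 5, 8, 15, 25]
Six tails, so the longest strictly increasing subsequence has length 6 (e.g. 5, 6, 7, 9, 18, 25).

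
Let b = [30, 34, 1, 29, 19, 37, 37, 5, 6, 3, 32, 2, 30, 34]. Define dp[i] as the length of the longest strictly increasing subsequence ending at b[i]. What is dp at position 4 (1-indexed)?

dp[i] = 1 + max{dp[j] : j<i, b[j]<b[i]} (or 1 if no such j):
i:      1  2  3  4  5  6  7  8  9 10 11 12 13 14
b[i]:  30 34  1 29 19 37 37  5  6  3 32  2 30 34
dp:     1  2  1  2  2  3  3  2  3  2  4  2  4  5
At index 4 the value is 2.

2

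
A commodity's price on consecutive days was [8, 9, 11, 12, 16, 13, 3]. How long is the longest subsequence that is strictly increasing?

Let dp[i] be the length of the longest such subsequence ending at index i:
i:      1  2  3  4  5  6  7
a[i]:   8  9 11 12 16 13  3
dp:     1  2  3  4  5  5  1
Maximum dp value is 5.

5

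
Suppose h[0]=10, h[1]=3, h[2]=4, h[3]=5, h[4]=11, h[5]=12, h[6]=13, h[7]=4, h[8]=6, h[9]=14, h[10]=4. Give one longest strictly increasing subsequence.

Patience tails give the LIS length; then backtrack through the dp parents:
10 → extends → [10]
3 → replaces 10 → [3]
4 → extends → [3, 4]
5 → extends → [3, 4, 5]
11 → extends → [3, 4, 5, 11]
12 → extends → [3, 4, 5, 11, 12]
13 → extends → [3, 4, 5, 11, 12, 13]
4 → already a tail → [3, 4, 5, 11, 12, 13]
6 → replaces 11 → [3, 4, 5, 6, 12, 13]
14 → extends → [3, 4, 5, 6, 12, 13, 14]
4 → already a tail → [3, 4, 5, 6, 12, 13, 14]
Length 7; one witness is 3, 4, 5, 11, 12, 13, 14.

3, 4, 5, 11, 12, 13, 14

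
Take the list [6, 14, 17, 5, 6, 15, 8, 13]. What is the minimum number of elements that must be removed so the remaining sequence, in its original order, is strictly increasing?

4

Fewest deletions = n − (longest strictly increasing subsequence).
Patience tails:
6 → extends → [6]
14 → extends → [6, 14]
17 → extends → [6, 14, 17]
5 → replaces 6 → [5, 14, 17]
6 → replaces 14 → [5, 6, 17]
15 → replaces 17 → [5, 6, 15]
8 → replaces 15 → [5, 6, 8]
13 → extends → [5, 6, 8, 13]
Longest strictly increasing subsequence has length 4, so deletions = 8 − 4 = 4.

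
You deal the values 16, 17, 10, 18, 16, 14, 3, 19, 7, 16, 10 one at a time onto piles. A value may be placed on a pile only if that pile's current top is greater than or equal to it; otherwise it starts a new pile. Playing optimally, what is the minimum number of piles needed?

Place each on the leftmost legal pile:
16 → new pile 1 (tops now [16])
17 → new pile 2 (tops now [16, 17])
10 → pile 1 (tops now [10, 17])
18 → new pile 3 (tops now [10, 17, 18])
16 → pile 2 (tops now [10, 16, 18])
14 → pile 2 (tops now [10, 14, 18])
3 → pile 1 (tops now [3, 14, 18])
19 → new pile 4 (tops now [3, 14, 18, 19])
7 → pile 2 (tops now [3, 7, 18, 19])
16 → pile 3 (tops now [3, 7, 16, 19])
10 → pile 3 (tops now [3, 7, 10, 19])
Four piles.

4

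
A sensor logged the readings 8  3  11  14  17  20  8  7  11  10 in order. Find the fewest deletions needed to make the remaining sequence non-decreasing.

5

Fewest deletions = n − (longest non-decreasing subsequence).
i:      1  2  3  4  5  6  7  8  9 10
a[i]:   8  3 11 14 17 20  8  7 11 10
dp:     1  1  2  3  4  5  2  2  3  3
max dp = 5, so deletions = 10 − 5 = 5.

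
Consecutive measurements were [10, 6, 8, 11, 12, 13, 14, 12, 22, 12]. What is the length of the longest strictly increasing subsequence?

7

Let dp[i] be the length of the longest such subsequence ending at index i:
i:      1  2  3  4  5  6  7  8  9 10
a[i]:  10  6  8 11 12 13 14 12 22 12
dp:     1  1  2  3  4  5  6  4  7  4
Maximum dp value is 7.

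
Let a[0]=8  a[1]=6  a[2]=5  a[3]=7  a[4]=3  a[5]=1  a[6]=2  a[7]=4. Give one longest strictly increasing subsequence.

Patience tails give the LIS length; then backtrack through the dp parents:
8 → extends → [8]
6 → replaces 8 → [6]
5 → replaces 6 → [5]
7 → extends → [5, 7]
3 → replaces 5 → [3, 7]
1 → replaces 3 → [1, 7]
2 → replaces 7 → [1, 2]
4 → extends → [1, 2, 4]
Length 3; one witness is 1, 2, 4.

1, 2, 4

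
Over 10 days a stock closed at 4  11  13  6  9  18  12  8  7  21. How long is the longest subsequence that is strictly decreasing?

Negate each value so 'decreasing' becomes 'increasing', then run patience tails on the negated sequence:
-4 → extends → [-4]
-11 → replaces -4 → [-11]
-13 → replaces -11 → [-13]
-6 → extends → [-13, -6]
-9 → replaces -6 → [-13, -9]
-18 → replaces -13 → [-18, -9]
-12 → replaces -9 → [-18, -12]
-8 → extends → [-18, -12, -8]
-7 → extends → [-18, -12, -8, -7]
-21 → replaces -18 → [-21, -12, -8, -7]
Four tails, so the longest strictly decreasing subsequence of the original has length 4.

4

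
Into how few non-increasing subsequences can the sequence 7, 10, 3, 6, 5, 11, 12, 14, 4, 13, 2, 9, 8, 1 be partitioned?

5

Place each on the leftmost legal pile:
7 → new pile 1 (tops now [7])
10 → new pile 2 (tops now [7, 10])
3 → pile 1 (tops now [3, 10])
6 → pile 2 (tops now [3, 6])
5 → pile 2 (tops now [3, 5])
11 → new pile 3 (tops now [3, 5, 11])
12 → new pile 4 (tops now [3, 5, 11, 12])
14 → new pile 5 (tops now [3, 5, 11, 12, 14])
4 → pile 2 (tops now [3, 4, 11, 12, 14])
13 → pile 5 (tops now [3, 4, 11, 12, 13])
2 → pile 1 (tops now [2, 4, 11, 12, 13])
9 → pile 3 (tops now [2, 4, 9, 12, 13])
8 → pile 3 (tops now [2, 4, 8, 12, 13])
1 → pile 1 (tops now [1, 4, 8, 12, 13])
Five piles.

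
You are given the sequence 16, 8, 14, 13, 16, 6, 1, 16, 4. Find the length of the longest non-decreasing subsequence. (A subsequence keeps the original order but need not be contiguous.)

4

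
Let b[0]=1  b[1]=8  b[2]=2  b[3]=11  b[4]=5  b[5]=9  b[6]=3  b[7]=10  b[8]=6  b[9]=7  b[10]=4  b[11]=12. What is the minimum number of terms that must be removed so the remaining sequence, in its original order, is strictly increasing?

6

Fewest deletions = n − (longest strictly increasing subsequence).
Patience tails:
1 → extends → [1]
8 → extends → [1, 8]
2 → replaces 8 → [1, 2]
11 → extends → [1, 2, 11]
5 → replaces 11 → [1, 2, 5]
9 → extends → [1, 2, 5, 9]
3 → replaces 5 → [1, 2, 3, 9]
10 → extends → [1, 2, 3, 9, 10]
6 → replaces 9 → [1, 2, 3, 6, 10]
7 → replaces 10 → [1, 2, 3, 6, 7]
4 → replaces 6 → [1, 2, 3, 4, 7]
12 → extends → [1, 2, 3, 4, 7, 12]
Longest strictly increasing subsequence has length 6, so deletions = 12 − 6 = 6.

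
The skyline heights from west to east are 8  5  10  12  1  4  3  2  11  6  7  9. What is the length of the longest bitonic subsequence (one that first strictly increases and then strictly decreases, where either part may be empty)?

inc[i] = longest strictly increasing subsequence ending at i; dec[i] = longest strictly decreasing subsequence starting at i:
i:      1  2  3  4  5  6  7  8  9 10 11 12
a[i]:   8  5 10 12  1  4  3  2 11  6  7  9
inc:    1  1  2  3  1  2  2  2  3  3  4  5
dec:    5  4  4  4  1  3  2  1  2  1  1  1
Best peak at i=4 (value 12): inc=3, dec=4, length 3+4−1 = 6.

6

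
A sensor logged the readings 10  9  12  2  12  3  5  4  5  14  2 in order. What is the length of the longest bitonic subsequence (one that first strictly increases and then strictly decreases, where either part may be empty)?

inc[i] = longest strictly increasing subsequence ending at i; dec[i] = longest strictly decreasing subsequence starting at i:
i:      1  2  3  4  5  6  7  8  9 10 11
a[i]:  10  9 12  2 12  3  5  4  5 14  2
inc:    1  1  2  1  2  2  3  3  4  5  1
dec:    5  4  4  1  4  2  3  2  2  2  1
Best peak at i=10 (value 14): inc=5, dec=2, length 5+2−1 = 6.

6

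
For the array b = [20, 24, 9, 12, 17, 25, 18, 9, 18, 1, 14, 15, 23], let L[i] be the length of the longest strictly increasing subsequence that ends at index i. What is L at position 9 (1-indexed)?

4

dp[i] = 1 + max{dp[j] : j<i, b[j]<b[i]} (or 1 if no such j):
i:      1  2  3  4  5  6  7  8  9 10 11 12 13
b[i]:  20 24  9 12 17 25 18  9 18  1 14 15 23
dp:     1  2  1  2  3  4  4  1  4  1  3  4  5
At index 9 the value is 4.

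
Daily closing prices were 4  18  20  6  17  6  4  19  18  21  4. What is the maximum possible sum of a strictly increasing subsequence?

67

Let S[i] be the best sum of a strictly increasing subsequence ending at i:
i:      1  2  3  4  5  6  7  8  9 10 11
a[i]:   4 18 20  6 17  6  4 19 18 21  4
S:      4 22 42 10 27 10  4 46 45 67  4
Maximum is 67 (e.g. 4 + 6 + 17 + 19 + 21).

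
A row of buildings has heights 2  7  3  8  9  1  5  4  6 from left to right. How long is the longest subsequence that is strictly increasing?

4

Let dp[i] be the length of the longest such subsequence ending at index i:
i:     1 2 3 4 5 6 7 8 9
a[i]:  2 7 3 8 9 1 5 4 6
dp:    1 2 2 3 4 1 3 3 4
Maximum dp value is 4.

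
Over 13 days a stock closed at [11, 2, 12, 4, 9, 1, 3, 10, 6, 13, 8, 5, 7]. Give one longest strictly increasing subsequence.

Patience tails give the LIS length; then backtrack through the dp parents:
11 → extends → [11]
2 → replaces 11 → [2]
12 → extends → [2, 12]
4 → replaces 12 → [2, 4]
9 → extends → [2, 4, 9]
1 → replaces 2 → [1, 4, 9]
3 → replaces 4 → [1, 3, 9]
10 → extends → [1, 3, 9, 10]
6 → replaces 9 → [1, 3, 6, 10]
13 → extends → [1, 3, 6, 10, 13]
8 → replaces 10 → [1, 3, 6, 8, 13]
5 → replaces 6 → [1, 3, 5, 8, 13]
7 → replaces 8 → [1, 3, 5, 7, 13]
Length 5; one witness is 2, 4, 9, 10, 13.

2, 4, 9, 10, 13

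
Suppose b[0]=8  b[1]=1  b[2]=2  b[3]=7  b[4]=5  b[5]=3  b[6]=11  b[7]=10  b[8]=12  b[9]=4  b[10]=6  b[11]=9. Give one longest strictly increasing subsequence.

Patience tails give the LIS length; then backtrack through the dp parents:
8 → extends → [8]
1 → replaces 8 → [1]
2 → extends → [1, 2]
7 → extends → [1, 2, 7]
5 → replaces 7 → [1, 2, 5]
3 → replaces 5 → [1, 2, 3]
11 → extends → [1, 2, 3, 11]
10 → replaces 11 → [1, 2, 3, 10]
12 → extends → [1, 2, 3, 10, 12]
4 → replaces 10 → [1, 2, 3, 4, 12]
6 → replaces 12 → [1, 2, 3, 4, 6]
9 → extends → [1, 2, 3, 4, 6, 9]
Length 6; one witness is 1, 2, 3, 4, 6, 9.

1, 2, 3, 4, 6, 9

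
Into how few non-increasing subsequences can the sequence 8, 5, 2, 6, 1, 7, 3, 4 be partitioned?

Place each on the leftmost legal pile:
8 → new pile 1 (tops now [8])
5 → pile 1 (tops now [5])
2 → pile 1 (tops now [2])
6 → new pile 2 (tops now [2, 6])
1 → pile 1 (tops now [1, 6])
7 → new pile 3 (tops now [1, 6, 7])
3 → pile 2 (tops now [1, 3, 7])
4 → pile 3 (tops now [1, 3, 4])
Three piles.

3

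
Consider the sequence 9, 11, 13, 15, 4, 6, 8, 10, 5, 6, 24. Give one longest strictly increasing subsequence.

Patience tails give the LIS length; then backtrack through the dp parents:
9 → extends → [9]
11 → extends → [9, 11]
13 → extends → [9, 11, 13]
15 → extends → [9, 11, 13, 15]
4 → replaces 9 → [4, 11, 13, 15]
6 → replaces 11 → [4, 6, 13, 15]
8 → replaces 13 → [4, 6, 8, 15]
10 → replaces 15 → [4, 6, 8, 10]
5 → replaces 6 → [4, 5, 8, 10]
6 → replaces 8 → [4, 5, 6, 10]
24 → extends → [4, 5, 6, 10, 24]
Length 5; one witness is 9, 11, 13, 15, 24.

9, 11, 13, 15, 24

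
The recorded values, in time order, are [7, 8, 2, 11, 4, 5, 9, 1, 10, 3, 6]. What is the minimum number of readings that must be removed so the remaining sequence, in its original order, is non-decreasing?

6

Fewest deletions = n − (longest non-decreasing subsequence).
Patience tails:
7 → extends → [7]
8 → extends → [7, 8]
2 → replaces 7 → [2, 8]
11 → extends → [2, 8, 11]
4 → replaces 8 → [2, 4, 11]
5 → replaces 11 → [2, 4, 5]
9 → extends → [2, 4, 5, 9]
1 → replaces 2 → [1, 4, 5, 9]
10 → extends → [1, 4, 5, 9, 10]
3 → replaces 4 → [1, 3, 5, 9, 10]
6 → replaces 9 → [1, 3, 5, 6, 10]
Longest non-decreasing subsequence has length 5, so deletions = 11 − 5 = 6.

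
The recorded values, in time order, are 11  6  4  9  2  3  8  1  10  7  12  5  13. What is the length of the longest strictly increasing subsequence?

Let dp[i] be the length of the longest such subsequence ending at index i:
i:      1  2  3  4  5  6  7  8  9 10 11 12 13
a[i]:  11  6  4  9  2  3  8  1 10  7 12  5 13
dp:     1  1  1  2  1  2  3  1  4  3  5  3  6
Maximum dp value is 6.

6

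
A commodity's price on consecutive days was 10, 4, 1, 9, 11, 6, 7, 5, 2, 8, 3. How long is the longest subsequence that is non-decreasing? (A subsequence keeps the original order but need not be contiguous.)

Track the smallest tail for each achievable length (allowing ties):
10 → extends → [10]
4 → replaces 10 → [4]
1 → replaces 4 → [1]
9 → extends → [1, 9]
11 → extends → [1, 9, 11]
6 → replaces 9 → [1, 6, 11]
7 → replaces 11 → [1, 6, 7]
5 → replaces 6 → [1, 5, 7]
2 → replaces 5 → [1, 2, 7]
8 → extends → [1, 2, 7, 8]
3 → replaces 7 → [1, 2, 3, 8]
Four tails, so the longest non-decreasing subsequence has length 4 (e.g. 4, 6, 7, 8).

4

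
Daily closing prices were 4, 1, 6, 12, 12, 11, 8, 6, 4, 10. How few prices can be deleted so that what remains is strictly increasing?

Fewest deletions = n − (longest strictly increasing subsequence).
i:      1  2  3  4  5  6  7  8  9 10
a[i]:   4  1  6 12 12 11  8  6  4 10
dp:     1  1  2  3  3  3  3  2  2  4
max dp = 4, so deletions = 10 − 4 = 6.

6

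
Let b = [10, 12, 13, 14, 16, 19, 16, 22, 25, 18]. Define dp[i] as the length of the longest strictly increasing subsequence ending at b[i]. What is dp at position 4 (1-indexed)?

4

dp[i] = 1 + max{dp[j] : j<i, b[j]<b[i]} (or 1 if no such j):
i:      1  2  3  4  5  6  7  8  9 10
b[i]:  10 12 13 14 16 19 16 22 25 18
dp:     1  2  3  4  5  6  5  7  8  6
At index 4 the value is 4.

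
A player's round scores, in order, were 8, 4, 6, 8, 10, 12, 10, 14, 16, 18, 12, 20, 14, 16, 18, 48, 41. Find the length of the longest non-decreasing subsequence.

Let dp[i] be the length of the longest such subsequence ending at index i:
i:      1  2  3  4  5  6  7  8  9 10 11 12 13 14 15 16 17
a[i]:   8  4  6  8 10 12 10 14 16 18 12 20 14 16 18 48 41
dp:     1  1  2  3  4  5  5  6  7  8  6  9  7  8  9 10 10
Maximum dp value is 10.

10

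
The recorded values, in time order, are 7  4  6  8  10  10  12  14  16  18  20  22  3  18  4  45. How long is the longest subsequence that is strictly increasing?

11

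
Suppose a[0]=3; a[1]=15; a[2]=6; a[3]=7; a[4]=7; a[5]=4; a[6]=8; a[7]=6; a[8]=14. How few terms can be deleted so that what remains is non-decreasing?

Fewest deletions = n − (longest non-decreasing subsequence).
Patience tails:
3 → extends → [3]
15 → extends → [3, 15]
6 → replaces 15 → [3, 6]
7 → extends → [3, 6, 7]
7 → extends → [3, 6, 7, 7]
4 → replaces 6 → [3, 4, 7, 7]
8 → extends → [3, 4, 7, 7, 8]
6 → replaces 7 → [3, 4, 6, 7, 8]
14 → extends → [3, 4, 6, 7, 8, 14]
Longest non-decreasing subsequence has length 6, so deletions = 9 − 6 = 3.

3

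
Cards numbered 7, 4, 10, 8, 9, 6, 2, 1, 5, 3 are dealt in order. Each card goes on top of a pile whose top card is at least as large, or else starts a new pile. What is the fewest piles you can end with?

3

Place each on the leftmost legal pile:
7 → new pile 1 (tops now [7])
4 → pile 1 (tops now [4])
10 → new pile 2 (tops now [4, 10])
8 → pile 2 (tops now [4, 8])
9 → new pile 3 (tops now [4, 8, 9])
6 → pile 2 (tops now [4, 6, 9])
2 → pile 1 (tops now [2, 6, 9])
1 → pile 1 (tops now [1, 6, 9])
5 → pile 2 (tops now [1, 5, 9])
3 → pile 2 (tops now [1, 3, 9])
Three piles.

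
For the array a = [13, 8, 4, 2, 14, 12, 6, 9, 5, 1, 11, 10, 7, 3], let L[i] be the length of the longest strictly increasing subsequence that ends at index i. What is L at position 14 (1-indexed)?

dp[i] = 1 + max{dp[j] : j<i, a[j]<a[i]} (or 1 if no such j):
i:      1  2  3  4  5  6  7  8  9 10 11 12 13 14
a[i]:  13  8  4  2 14 12  6  9  5  1 11 10  7  3
dp:     1  1  1  1  2  2  2  3  2  1  4  4  3  2
At index 14 the value is 2.

2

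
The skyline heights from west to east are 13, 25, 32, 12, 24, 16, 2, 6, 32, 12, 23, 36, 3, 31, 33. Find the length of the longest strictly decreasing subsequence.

5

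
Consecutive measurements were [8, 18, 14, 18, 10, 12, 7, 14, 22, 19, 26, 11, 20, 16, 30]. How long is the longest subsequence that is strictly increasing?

Track the smallest tail for each achievable length (strict):
8 → extends → [8]
18 → extends → [8, 18]
14 → replaces 18 → [8, 14]
18 → extends → [8, 14, 18]
10 → replaces 14 → [8, 10, 18]
12 → replaces 18 → [8, 10, 12]
7 → replaces 8 → [7, 10, 12]
14 → extends → [7, 10, 12, 14]
22 → extends → [7, 10, 12, 14, 22]
19 → replaces 22 → [7, 10, 12, 14, 19]
26 → extends → [7, 10, 12, 14, 19, 26]
11 → replaces 12 → [7, 10, 11, 14, 19, 26]
20 → replaces 26 → [7, 10, 11, 14, 19, 20]
16 → replaces 19 → [7, 10, 11, 14, 16, 20]
30 → extends → [7, 10, 11, 14, 16, 20, 30]
Seven tails, so the longest strictly increasing subsequence has length 7 (e.g. 8, 10, 12, 14, 22, 26, 30).

7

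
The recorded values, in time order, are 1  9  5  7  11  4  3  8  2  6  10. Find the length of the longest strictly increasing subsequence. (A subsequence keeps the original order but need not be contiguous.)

Track the smallest tail for each achievable length (strict):
1 → extends → [1]
9 → extends → [1, 9]
5 → replaces 9 → [1, 5]
7 → extends → [1, 5, 7]
11 → extends → [1, 5, 7, 11]
4 → replaces 5 → [1, 4, 7, 11]
3 → replaces 4 → [1, 3, 7, 11]
8 → replaces 11 → [1, 3, 7, 8]
2 → replaces 3 → [1, 2, 7, 8]
6 → replaces 7 → [1, 2, 6, 8]
10 → extends → [1, 2, 6, 8, 10]
Five tails, so the longest strictly increasing subsequence has length 5 (e.g. 1, 5, 7, 8, 10).

5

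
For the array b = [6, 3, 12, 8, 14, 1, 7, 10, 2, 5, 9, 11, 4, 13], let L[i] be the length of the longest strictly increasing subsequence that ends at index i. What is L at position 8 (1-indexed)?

3

dp[i] = 1 + max{dp[j] : j<i, b[j]<b[i]} (or 1 if no such j):
i:      1  2  3  4  5  6  7  8  9 10 11 12 13 14
b[i]:   6  3 12  8 14  1  7 10  2  5  9 11  4 13
dp:     1  1  2  2  3  1  2  3  2  3  4  5  3  6
At index 8 the value is 3.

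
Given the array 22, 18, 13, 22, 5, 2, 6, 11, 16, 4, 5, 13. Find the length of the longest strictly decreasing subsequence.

Negate each value so 'decreasing' becomes 'increasing', then run patience tails on the negated sequence:
-22 → extends → [-22]
-18 → extends → [-22, -18]
-13 → extends → [-22, -18, -13]
-22 → already a tail → [-22, -18, -13]
-5 → extends → [-22, -18, -13, -5]
-2 → extends → [-22, -18, -13, -5, -2]
-6 → replaces -5 → [-22, -18, -13, -6, -2]
-11 → replaces -6 → [-22, -18, -13, -11, -2]
-16 → replaces -13 → [-22, -18, -16, -11, -2]
-4 → replaces -2 → [-22, -18, -16, -11, -4]
-5 → replaces -4 → [-22, -18, -16, -11, -5]
-13 → replaces -11 → [-22, -18, -16, -13, -5]
Five tails, so the longest strictly decreasing subsequence of the original has length 5.

5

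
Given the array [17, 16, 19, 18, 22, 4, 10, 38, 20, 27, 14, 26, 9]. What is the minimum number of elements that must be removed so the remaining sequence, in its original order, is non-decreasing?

9

Fewest deletions = n − (longest non-decreasing subsequence).
Patience tails:
17 → extends → [17]
16 → replaces 17 → [16]
19 → extends → [16, 19]
18 → replaces 19 → [16, 18]
22 → extends → [16, 18, 22]
4 → replaces 16 → [4, 18, 22]
10 → replaces 18 → [4, 10, 22]
38 → extends → [4, 10, 22, 38]
20 → replaces 22 → [4, 10, 20, 38]
27 → replaces 38 → [4, 10, 20, 27]
14 → replaces 20 → [4, 10, 14, 27]
26 → replaces 27 → [4, 10, 14, 26]
9 → replaces 10 → [4, 9, 14, 26]
Longest non-decreasing subsequence has length 4, so deletions = 13 − 4 = 9.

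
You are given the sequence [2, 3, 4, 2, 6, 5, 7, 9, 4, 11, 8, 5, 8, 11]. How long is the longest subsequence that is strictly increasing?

7

Track the smallest tail for each achievable length (strict):
2 → extends → [2]
3 → extends → [2, 3]
4 → extends → [2, 3, 4]
2 → already a tail → [2, 3, 4]
6 → extends → [2, 3, 4, 6]
5 → replaces 6 → [2, 3, 4, 5]
7 → extends → [2, 3, 4, 5, 7]
9 → extends → [2, 3, 4, 5, 7, 9]
4 → already a tail → [2, 3, 4, 5, 7, 9]
11 → extends → [2, 3, 4, 5, 7, 9, 11]
8 → replaces 9 → [2, 3, 4, 5, 7, 8, 11]
5 → already a tail → [2, 3, 4, 5, 7, 8, 11]
8 → already a tail → [2, 3, 4, 5, 7, 8, 11]
11 → already a tail → [2, 3, 4, 5, 7, 8, 11]
Seven tails, so the longest strictly increasing subsequence has length 7 (e.g. 2, 3, 4, 6, 7, 9, 11).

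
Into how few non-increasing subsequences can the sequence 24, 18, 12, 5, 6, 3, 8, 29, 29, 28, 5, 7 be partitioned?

Place each on the leftmost legal pile:
24 → new pile 1 (tops now [24])
18 → pile 1 (tops now [18])
12 → pile 1 (tops now [12])
5 → pile 1 (tops now [5])
6 → new pile 2 (tops now [5, 6])
3 → pile 1 (tops now [3, 6])
8 → new pile 3 (tops now [3, 6, 8])
29 → new pile 4 (tops now [3, 6, 8, 29])
29 → pile 4 (tops now [3, 6, 8, 29])
28 → pile 4 (tops now [3, 6, 8, 28])
5 → pile 2 (tops now [3, 5, 8, 28])
7 → pile 3 (tops now [3, 5, 7, 28])
Four piles.

4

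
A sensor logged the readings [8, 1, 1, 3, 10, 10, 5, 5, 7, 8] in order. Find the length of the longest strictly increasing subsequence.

5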